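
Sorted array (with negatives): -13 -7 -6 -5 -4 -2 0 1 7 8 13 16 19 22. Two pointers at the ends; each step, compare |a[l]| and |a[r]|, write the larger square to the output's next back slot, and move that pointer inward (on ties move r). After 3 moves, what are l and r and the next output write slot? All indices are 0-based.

l=0 r=13: |-13|<=|22| out[13]=484, r--
l=0 r=12: |-13|<=|19| out[12]=361, r--
l=0 r=11: |-13|<=|16| out[11]=256, r--

l=0, r=10, next write slot=10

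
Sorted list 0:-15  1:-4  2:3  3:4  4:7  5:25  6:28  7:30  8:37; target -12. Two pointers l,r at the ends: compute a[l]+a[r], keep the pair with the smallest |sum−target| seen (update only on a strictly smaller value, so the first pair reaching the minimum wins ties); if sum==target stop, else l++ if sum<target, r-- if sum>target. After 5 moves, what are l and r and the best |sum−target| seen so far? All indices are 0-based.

[0,8] -15+37=22 d=34 * → r--
[0,7] -15+30=15 d=27 * → r--
[0,6] -15+28=13 d=25 * → r--
[0,5] -15+25=10 d=22 * → r--
[0,4] -15+7=-8 d=4 * → r--

l=0, r=3, best |Δ|=4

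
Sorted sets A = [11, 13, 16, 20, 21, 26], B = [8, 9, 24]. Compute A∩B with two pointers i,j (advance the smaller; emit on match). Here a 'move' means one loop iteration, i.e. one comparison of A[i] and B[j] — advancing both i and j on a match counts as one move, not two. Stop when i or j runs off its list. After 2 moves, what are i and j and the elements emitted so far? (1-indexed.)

[i=1,j=1] 11>8 → j++
[i=1,j=2] 11>9 → j++

i=1, j=3, emitted=[]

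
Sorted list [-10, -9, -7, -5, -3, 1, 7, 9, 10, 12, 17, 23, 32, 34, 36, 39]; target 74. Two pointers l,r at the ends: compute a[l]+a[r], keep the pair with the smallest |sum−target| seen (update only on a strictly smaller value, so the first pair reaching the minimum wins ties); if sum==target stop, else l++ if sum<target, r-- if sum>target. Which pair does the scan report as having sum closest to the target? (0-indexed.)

pair (34, 39) with sum 73 (|Δ|=1)

[0,15] -10+39=29 d=45 * → l++
[1,15] -9+39=30 d=44 * → l++
[2,15] -7+39=32 d=42 * → l++
[3,15] -5+39=34 d=40 * → l++
[4,15] -3+39=36 d=38 * → l++
[5,15] 1+39=40 d=34 * → l++
[6,15] 7+39=46 d=28 * → l++
[7,15] 9+39=48 d=26 * → l++
[8,15] 10+39=49 d=25 * → l++
[9,15] 12+39=51 d=23 * → l++
[10,15] 17+39=56 d=18 * → l++
[11,15] 23+39=62 d=12 * → l++
[12,15] 32+39=71 d=3 * → l++
[13,15] 34+39=73 d=1 * → l++
[14,15] 36+39=75 d=1 → r--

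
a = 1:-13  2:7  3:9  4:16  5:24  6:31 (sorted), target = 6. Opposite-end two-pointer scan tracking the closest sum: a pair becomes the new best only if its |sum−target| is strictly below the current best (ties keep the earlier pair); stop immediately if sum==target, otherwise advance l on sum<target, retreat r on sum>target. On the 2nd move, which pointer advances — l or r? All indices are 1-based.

r

[1,6] -13+31=18 d=12 * → r--
[1,5] -13+24=11 d=5 * → r--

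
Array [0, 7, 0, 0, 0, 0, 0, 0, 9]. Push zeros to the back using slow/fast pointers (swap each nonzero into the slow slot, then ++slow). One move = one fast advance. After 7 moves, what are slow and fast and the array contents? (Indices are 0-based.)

slow=1, fast=7, a=[7, 0, 0, 0, 0, 0, 0, 0, 9]

(s=0,f=0) a[fast]=0 → fast++
(s=0,f=1) a[fast]=7≠0 swap→a[0]=7 → slow++,fast++
(s=1,f=2) a[fast]=0 → fast++
(s=1,f=3) a[fast]=0 → fast++
(s=1,f=4) a[fast]=0 → fast++
(s=1,f=5) a[fast]=0 → fast++
(s=1,f=6) a[fast]=0 → fast++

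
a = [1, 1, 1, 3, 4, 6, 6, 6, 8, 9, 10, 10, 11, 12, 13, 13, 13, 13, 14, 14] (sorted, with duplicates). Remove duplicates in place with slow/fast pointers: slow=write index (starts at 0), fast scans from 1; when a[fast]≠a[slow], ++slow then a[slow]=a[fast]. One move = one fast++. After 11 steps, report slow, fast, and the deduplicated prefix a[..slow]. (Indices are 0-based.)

(s=0,f=1) a[fast]=1=a[slow] dup → fast++
(s=0,f=2) a[fast]=1=a[slow] dup → fast++
(s=0,f=3) a[fast]=3≠a[slow]=1 write a[1]=3 → slow++,fast++
(s=1,f=4) a[fast]=4≠a[slow]=3 write a[2]=4 → slow++,fast++
(s=2,f=5) a[fast]=6≠a[slow]=4 write a[3]=6 → slow++,fast++
(s=3,f=6) a[fast]=6=a[slow] dup → fast++
(s=3,f=7) a[fast]=6=a[slow] dup → fast++
(s=3,f=8) a[fast]=8≠a[slow]=6 write a[4]=8 → slow++,fast++
(s=4,f=9) a[fast]=9≠a[slow]=8 write a[5]=9 → slow++,fast++
(s=5,f=10) a[fast]=10≠a[slow]=9 write a[6]=10 → slow++,fast++
(s=6,f=11) a[fast]=10=a[slow] dup → fast++

slow=6, fast=12, prefix=[1, 3, 4, 6, 8, 9, 10]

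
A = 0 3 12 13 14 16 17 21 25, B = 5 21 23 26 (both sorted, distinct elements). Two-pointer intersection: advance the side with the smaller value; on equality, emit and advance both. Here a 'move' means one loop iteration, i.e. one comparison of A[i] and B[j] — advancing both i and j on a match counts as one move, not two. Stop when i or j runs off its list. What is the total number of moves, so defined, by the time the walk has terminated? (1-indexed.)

11 moves

i=1 j=1: 0<5, i++
i=2 j=1: 3<5, i++
i=3 j=1: 12>5, j++
i=3 j=2: 12<21, i++
i=4 j=2: 13<21, i++
i=5 j=2: 14<21, i++
i=6 j=2: 16<21, i++
i=7 j=2: 17<21, i++
i=8 j=2: 21==21 emit, i++,j++
i=9 j=3: 25>23, j++
i=9 j=4: 25<26, i++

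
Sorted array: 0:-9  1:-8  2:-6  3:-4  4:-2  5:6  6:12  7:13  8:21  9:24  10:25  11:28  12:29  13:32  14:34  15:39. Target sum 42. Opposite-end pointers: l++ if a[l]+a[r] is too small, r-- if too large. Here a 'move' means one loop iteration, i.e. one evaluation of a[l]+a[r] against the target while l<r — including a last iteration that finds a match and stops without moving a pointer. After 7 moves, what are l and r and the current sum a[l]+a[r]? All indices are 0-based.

l=6, r=14, sum=46

l=0 r=15: -9+39=30 <42, l++
l=1 r=15: -8+39=31 <42, l++
l=2 r=15: -6+39=33 <42, l++
l=3 r=15: -4+39=35 <42, l++
l=4 r=15: -2+39=37 <42, l++
l=5 r=15: 6+39=45 >42, r--
l=5 r=14: 6+34=40 <42, l++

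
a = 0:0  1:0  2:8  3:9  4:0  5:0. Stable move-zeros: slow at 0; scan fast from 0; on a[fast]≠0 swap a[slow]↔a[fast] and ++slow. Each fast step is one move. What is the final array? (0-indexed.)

[8, 9, 0, 0, 0, 0]

(s=0,f=0) a[fast]=0 → fast++
(s=0,f=1) a[fast]=0 → fast++
(s=0,f=2) a[fast]=8≠0 swap→a[0]=8 → slow++,fast++
(s=1,f=3) a[fast]=9≠0 swap→a[1]=9 → slow++,fast++
(s=2,f=4) a[fast]=0 → fast++
(s=2,f=5) a[fast]=0 → fast++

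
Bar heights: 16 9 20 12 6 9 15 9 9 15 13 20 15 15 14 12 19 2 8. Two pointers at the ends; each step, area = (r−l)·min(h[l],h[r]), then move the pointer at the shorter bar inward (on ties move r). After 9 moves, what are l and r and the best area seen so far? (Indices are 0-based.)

[0,18] min(16,8)*18=144 best=144 * → r--
[0,17] min(16,2)*17=34 best=144 → r--
[0,16] min(16,19)*16=256 best=256 * → l++
[1,16] min(9,19)*15=135 best=256 → l++
[2,16] min(20,19)*14=266 best=266 * → r--
[2,15] min(20,12)*13=156 best=266 → r--
[2,14] min(20,14)*12=168 best=266 → r--
[2,13] min(20,15)*11=165 best=266 → r--
[2,12] min(20,15)*10=150 best=266 → r--

l=2, r=11, best area=266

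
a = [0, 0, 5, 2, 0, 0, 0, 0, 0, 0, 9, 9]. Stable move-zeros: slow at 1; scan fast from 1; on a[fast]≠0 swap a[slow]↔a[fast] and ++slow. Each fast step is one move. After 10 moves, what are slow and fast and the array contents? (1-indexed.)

slow=3, fast=11, a=[5, 2, 0, 0, 0, 0, 0, 0, 0, 0, 9, 9]

slow=1 fast=1: a[fast]=0, fast++
slow=1 fast=2: a[fast]=0, fast++
slow=1 fast=3: a[fast]=5≠0 swap→a[1]=5, slow++,fast++
slow=2 fast=4: a[fast]=2≠0 swap→a[2]=2, slow++,fast++
slow=3 fast=5: a[fast]=0, fast++
slow=3 fast=6: a[fast]=0, fast++
slow=3 fast=7: a[fast]=0, fast++
slow=3 fast=8: a[fast]=0, fast++
slow=3 fast=9: a[fast]=0, fast++
slow=3 fast=10: a[fast]=0, fast++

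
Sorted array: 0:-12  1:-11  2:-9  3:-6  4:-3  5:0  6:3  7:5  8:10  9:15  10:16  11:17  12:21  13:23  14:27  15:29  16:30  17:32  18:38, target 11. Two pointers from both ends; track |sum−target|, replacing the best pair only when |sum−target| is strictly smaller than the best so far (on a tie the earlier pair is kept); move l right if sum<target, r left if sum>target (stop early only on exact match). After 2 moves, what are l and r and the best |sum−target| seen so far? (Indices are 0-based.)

l=0, r=16, best |Δ|=9

[0,18] -12+38=26 d=15 * → r--
[0,17] -12+32=20 d=9 * → r--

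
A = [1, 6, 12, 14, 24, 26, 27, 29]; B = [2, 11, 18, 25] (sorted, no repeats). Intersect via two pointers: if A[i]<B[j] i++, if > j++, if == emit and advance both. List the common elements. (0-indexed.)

[i=0,j=0] 1<2 → i++
[i=1,j=0] 6>2 → j++
[i=1,j=1] 6<11 → i++
[i=2,j=1] 12>11 → j++
[i=2,j=2] 12<18 → i++
[i=3,j=2] 14<18 → i++
[i=4,j=2] 24>18 → j++
[i=4,j=3] 24<25 → i++
[i=5,j=3] 26>25 → j++

intersection = []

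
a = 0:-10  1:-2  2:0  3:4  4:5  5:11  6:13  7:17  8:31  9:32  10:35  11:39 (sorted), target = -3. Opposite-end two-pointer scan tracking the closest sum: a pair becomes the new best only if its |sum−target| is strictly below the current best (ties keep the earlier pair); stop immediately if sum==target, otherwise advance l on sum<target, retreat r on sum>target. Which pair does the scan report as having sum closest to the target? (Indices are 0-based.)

[0,11] -10+39=29 d=32 * → r--
[0,10] -10+35=25 d=28 * → r--
[0,9] -10+32=22 d=25 * → r--
[0,8] -10+31=21 d=24 * → r--
[0,7] -10+17=7 d=10 * → r--
[0,6] -10+13=3 d=6 * → r--
[0,5] -10+11=1 d=4 * → r--
[0,4] -10+5=-5 d=2 * → l++
[1,4] -2+5=3 d=6 → r--
[1,3] -2+4=2 d=5 → r--
[1,2] -2+0=-2 d=1 * → r--

pair (-2, 0) with sum -2 (|Δ|=1)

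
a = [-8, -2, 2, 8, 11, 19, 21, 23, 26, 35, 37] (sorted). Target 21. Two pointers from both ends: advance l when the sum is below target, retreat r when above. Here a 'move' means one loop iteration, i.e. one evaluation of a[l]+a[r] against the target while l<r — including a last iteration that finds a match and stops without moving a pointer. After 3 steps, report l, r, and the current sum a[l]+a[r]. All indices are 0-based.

l=1, r=8, sum=24

l=0 r=10: -8+37=29 >21, r--
l=0 r=9: -8+35=27 >21, r--
l=0 r=8: -8+26=18 <21, l++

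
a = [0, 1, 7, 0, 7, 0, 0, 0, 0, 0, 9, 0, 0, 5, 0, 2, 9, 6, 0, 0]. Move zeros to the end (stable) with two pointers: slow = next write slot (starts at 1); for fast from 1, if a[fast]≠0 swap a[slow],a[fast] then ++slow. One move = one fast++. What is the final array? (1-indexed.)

(s=1,f=1) a[fast]=0 → fast++
(s=1,f=2) a[fast]=1≠0 swap→a[1]=1 → slow++,fast++
(s=2,f=3) a[fast]=7≠0 swap→a[2]=7 → slow++,fast++
(s=3,f=4) a[fast]=0 → fast++
(s=3,f=5) a[fast]=7≠0 swap→a[3]=7 → slow++,fast++
(s=4,f=6) a[fast]=0 → fast++
(s=4,f=7) a[fast]=0 → fast++
(s=4,f=8) a[fast]=0 → fast++
(s=4,f=9) a[fast]=0 → fast++
(s=4,f=10) a[fast]=0 → fast++
(s=4,f=11) a[fast]=9≠0 swap→a[4]=9 → slow++,fast++
(s=5,f=12) a[fast]=0 → fast++
(s=5,f=13) a[fast]=0 → fast++
(s=5,f=14) a[fast]=5≠0 swap→a[5]=5 → slow++,fast++
(s=6,f=15) a[fast]=0 → fast++
(s=6,f=16) a[fast]=2≠0 swap→a[6]=2 → slow++,fast++
(s=7,f=17) a[fast]=9≠0 swap→a[7]=9 → slow++,fast++
(s=8,f=18) a[fast]=6≠0 swap→a[8]=6 → slow++,fast++
(s=9,f=19) a[fast]=0 → fast++
(s=9,f=20) a[fast]=0 → fast++

[1, 7, 7, 9, 5, 2, 9, 6, 0, 0, 0, 0, 0, 0, 0, 0, 0, 0, 0, 0]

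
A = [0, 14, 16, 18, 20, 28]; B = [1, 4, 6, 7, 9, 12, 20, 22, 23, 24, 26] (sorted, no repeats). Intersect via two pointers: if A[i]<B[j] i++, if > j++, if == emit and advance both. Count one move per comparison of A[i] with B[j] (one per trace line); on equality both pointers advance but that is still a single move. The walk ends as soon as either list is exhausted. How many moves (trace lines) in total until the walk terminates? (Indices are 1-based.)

i=1 j=1: 0<1, i++
i=2 j=1: 14>1, j++
i=2 j=2: 14>4, j++
i=2 j=3: 14>6, j++
i=2 j=4: 14>7, j++
i=2 j=5: 14>9, j++
i=2 j=6: 14>12, j++
i=2 j=7: 14<20, i++
i=3 j=7: 16<20, i++
i=4 j=7: 18<20, i++
i=5 j=7: 20==20 emit, i++,j++
i=6 j=8: 28>22, j++
i=6 j=9: 28>23, j++
i=6 j=10: 28>24, j++
i=6 j=11: 28>26, j++

15 moves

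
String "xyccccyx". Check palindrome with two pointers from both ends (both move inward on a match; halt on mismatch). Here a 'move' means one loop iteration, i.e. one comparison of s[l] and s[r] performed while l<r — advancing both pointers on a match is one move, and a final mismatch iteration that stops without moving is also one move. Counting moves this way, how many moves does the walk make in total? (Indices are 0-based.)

l=0 r=7: 'x'=='x', l++,r--
l=1 r=6: 'y'=='y', l++,r--
l=2 r=5: 'c'=='c', l++,r--
l=3 r=4: 'c'=='c', l++,r--

4 moves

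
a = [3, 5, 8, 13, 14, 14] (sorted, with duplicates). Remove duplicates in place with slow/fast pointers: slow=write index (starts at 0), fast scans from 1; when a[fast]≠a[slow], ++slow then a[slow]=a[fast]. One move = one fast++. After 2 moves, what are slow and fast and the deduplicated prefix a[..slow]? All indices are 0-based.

(s=0,f=1) a[fast]=5≠a[slow]=3 write a[1]=5 → slow++,fast++
(s=1,f=2) a[fast]=8≠a[slow]=5 write a[2]=8 → slow++,fast++

slow=2, fast=3, prefix=[3, 5, 8]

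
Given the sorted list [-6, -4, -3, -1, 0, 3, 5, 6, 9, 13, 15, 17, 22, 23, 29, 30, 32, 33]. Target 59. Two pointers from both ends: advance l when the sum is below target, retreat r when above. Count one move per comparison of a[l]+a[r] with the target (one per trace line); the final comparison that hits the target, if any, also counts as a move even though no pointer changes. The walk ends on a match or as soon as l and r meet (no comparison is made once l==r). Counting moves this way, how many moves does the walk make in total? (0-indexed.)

17 moves

l=0 r=17: -6+33=27 <59, l++
l=1 r=17: -4+33=29 <59, l++
l=2 r=17: -3+33=30 <59, l++
l=3 r=17: -1+33=32 <59, l++
l=4 r=17: 0+33=33 <59, l++
l=5 r=17: 3+33=36 <59, l++
l=6 r=17: 5+33=38 <59, l++
l=7 r=17: 6+33=39 <59, l++
l=8 r=17: 9+33=42 <59, l++
l=9 r=17: 13+33=46 <59, l++
l=10 r=17: 15+33=48 <59, l++
l=11 r=17: 17+33=50 <59, l++
l=12 r=17: 22+33=55 <59, l++
l=13 r=17: 23+33=56 <59, l++
l=14 r=17: 29+33=62 >59, r--
l=14 r=16: 29+32=61 >59, r--
l=14 r=15: 29+30=59, found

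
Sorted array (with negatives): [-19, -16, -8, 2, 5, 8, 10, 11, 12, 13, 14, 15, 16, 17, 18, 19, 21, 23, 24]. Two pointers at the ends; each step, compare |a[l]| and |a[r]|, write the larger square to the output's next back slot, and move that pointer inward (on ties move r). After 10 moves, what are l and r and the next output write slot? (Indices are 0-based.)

l=0 r=18: |-19|<=|24| out[18]=576, r--
l=0 r=17: |-19|<=|23| out[17]=529, r--
l=0 r=16: |-19|<=|21| out[16]=441, r--
l=0 r=15: |-19|<=|19| out[15]=361, r--
l=0 r=14: |-19|>|18| out[14]=361, l++
l=1 r=14: |-16|<=|18| out[13]=324, r--
l=1 r=13: |-16|<=|17| out[12]=289, r--
l=1 r=12: |-16|<=|16| out[11]=256, r--
l=1 r=11: |-16|>|15| out[10]=256, l++
l=2 r=11: |-8|<=|15| out[9]=225, r--

l=2, r=10, next write slot=8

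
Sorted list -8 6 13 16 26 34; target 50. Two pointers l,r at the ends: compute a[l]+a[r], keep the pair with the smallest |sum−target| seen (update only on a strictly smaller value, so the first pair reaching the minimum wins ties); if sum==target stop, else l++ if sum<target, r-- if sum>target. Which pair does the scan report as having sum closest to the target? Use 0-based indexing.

pair (16, 34) with sum 50 (|Δ|=0)

l=0 r=5: -8+34=26 d=24 *, l++
l=1 r=5: 6+34=40 d=10 *, l++
l=2 r=5: 13+34=47 d=3 *, l++
l=3 r=5: 16+34=50 d=0 *, stop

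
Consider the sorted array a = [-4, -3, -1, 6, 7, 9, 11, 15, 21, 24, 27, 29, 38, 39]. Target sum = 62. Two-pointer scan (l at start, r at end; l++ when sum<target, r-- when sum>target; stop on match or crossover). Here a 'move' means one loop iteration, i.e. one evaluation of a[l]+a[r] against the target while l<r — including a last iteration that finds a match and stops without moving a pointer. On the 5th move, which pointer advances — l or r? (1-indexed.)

l=1 r=14: -4+39=35 <62, l++
l=2 r=14: -3+39=36 <62, l++
l=3 r=14: -1+39=38 <62, l++
l=4 r=14: 6+39=45 <62, l++
l=5 r=14: 7+39=46 <62, l++

l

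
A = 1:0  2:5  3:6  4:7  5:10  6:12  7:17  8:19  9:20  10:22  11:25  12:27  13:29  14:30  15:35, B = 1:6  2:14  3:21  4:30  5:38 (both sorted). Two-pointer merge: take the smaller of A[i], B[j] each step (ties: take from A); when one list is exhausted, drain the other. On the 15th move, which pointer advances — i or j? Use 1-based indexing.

[i=1,j=1] A[i]=0<=B[j]=6 take 0 → i++
[i=2,j=1] A[i]=5<=B[j]=6 take 5 → i++
[i=3,j=1] A[i]=6<=B[j]=6 take 6 → i++
[i=4,j=1] A[i]=7>B[j]=6 take 6 → j++
[i=4,j=2] A[i]=7<=B[j]=14 take 7 → i++
[i=5,j=2] A[i]=10<=B[j]=14 take 10 → i++
[i=6,j=2] A[i]=12<=B[j]=14 take 12 → i++
[i=7,j=2] A[i]=17>B[j]=14 take 14 → j++
[i=7,j=3] A[i]=17<=B[j]=21 take 17 → i++
[i=8,j=3] A[i]=19<=B[j]=21 take 19 → i++
[i=9,j=3] A[i]=20<=B[j]=21 take 20 → i++
[i=10,j=3] A[i]=22>B[j]=21 take 21 → j++
[i=10,j=4] A[i]=22<=B[j]=30 take 22 → i++
[i=11,j=4] A[i]=25<=B[j]=30 take 25 → i++
[i=12,j=4] A[i]=27<=B[j]=30 take 27 → i++

i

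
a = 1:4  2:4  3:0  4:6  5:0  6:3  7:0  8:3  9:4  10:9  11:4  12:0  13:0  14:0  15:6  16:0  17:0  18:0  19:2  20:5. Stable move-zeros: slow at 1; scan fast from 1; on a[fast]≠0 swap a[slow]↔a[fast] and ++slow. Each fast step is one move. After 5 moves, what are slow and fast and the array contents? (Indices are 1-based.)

slow=4, fast=6, a=[4, 4, 6, 0, 0, 3, 0, 3, 4, 9, 4, 0, 0, 0, 6, 0, 0, 0, 2, 5]

slow=1 fast=1: a[fast]=4≠0 swap→a[1]=4, slow++,fast++
slow=2 fast=2: a[fast]=4≠0 swap→a[2]=4, slow++,fast++
slow=3 fast=3: a[fast]=0, fast++
slow=3 fast=4: a[fast]=6≠0 swap→a[3]=6, slow++,fast++
slow=4 fast=5: a[fast]=0, fast++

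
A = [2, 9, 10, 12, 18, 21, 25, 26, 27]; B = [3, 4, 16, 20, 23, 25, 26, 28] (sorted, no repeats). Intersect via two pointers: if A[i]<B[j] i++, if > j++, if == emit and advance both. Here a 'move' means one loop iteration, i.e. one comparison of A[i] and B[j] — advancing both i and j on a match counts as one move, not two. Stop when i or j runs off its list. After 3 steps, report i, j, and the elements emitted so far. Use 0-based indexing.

i=1, j=2, emitted=[]

i=0 j=0: 2<3, i++
i=1 j=0: 9>3, j++
i=1 j=1: 9>4, j++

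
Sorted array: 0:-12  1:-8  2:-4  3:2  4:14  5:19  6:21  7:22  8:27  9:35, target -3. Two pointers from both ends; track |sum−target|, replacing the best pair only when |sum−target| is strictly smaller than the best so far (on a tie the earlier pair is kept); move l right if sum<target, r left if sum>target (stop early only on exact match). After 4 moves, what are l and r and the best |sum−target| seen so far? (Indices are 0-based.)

l=0, r=5, best |Δ|=12

[0,9] -12+35=23 d=26 * → r--
[0,8] -12+27=15 d=18 * → r--
[0,7] -12+22=10 d=13 * → r--
[0,6] -12+21=9 d=12 * → r--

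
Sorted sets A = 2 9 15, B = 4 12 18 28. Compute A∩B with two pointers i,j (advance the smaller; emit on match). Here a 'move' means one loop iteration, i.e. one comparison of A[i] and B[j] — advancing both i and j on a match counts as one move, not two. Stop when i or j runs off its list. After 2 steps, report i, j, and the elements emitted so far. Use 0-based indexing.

i=0 j=0: 2<4, i++
i=1 j=0: 9>4, j++

i=1, j=1, emitted=[]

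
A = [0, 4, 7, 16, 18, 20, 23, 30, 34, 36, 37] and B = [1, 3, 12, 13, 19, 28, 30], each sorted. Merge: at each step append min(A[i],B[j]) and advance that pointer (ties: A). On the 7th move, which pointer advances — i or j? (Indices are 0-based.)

j

i=0 j=0: A[i]=0<=B[j]=1 take 0, i++
i=1 j=0: A[i]=4>B[j]=1 take 1, j++
i=1 j=1: A[i]=4>B[j]=3 take 3, j++
i=1 j=2: A[i]=4<=B[j]=12 take 4, i++
i=2 j=2: A[i]=7<=B[j]=12 take 7, i++
i=3 j=2: A[i]=16>B[j]=12 take 12, j++
i=3 j=3: A[i]=16>B[j]=13 take 13, j++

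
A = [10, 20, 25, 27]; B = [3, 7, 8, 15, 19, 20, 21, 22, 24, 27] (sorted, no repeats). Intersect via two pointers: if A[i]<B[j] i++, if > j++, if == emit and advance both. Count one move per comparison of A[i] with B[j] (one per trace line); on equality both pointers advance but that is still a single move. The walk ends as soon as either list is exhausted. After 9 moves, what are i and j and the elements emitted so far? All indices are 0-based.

i=2, j=8, emitted=[20]

[i=0,j=0] 10>3 → j++
[i=0,j=1] 10>7 → j++
[i=0,j=2] 10>8 → j++
[i=0,j=3] 10<15 → i++
[i=1,j=3] 20>15 → j++
[i=1,j=4] 20>19 → j++
[i=1,j=5] 20==20 emit → i++,j++
[i=2,j=6] 25>21 → j++
[i=2,j=7] 25>22 → j++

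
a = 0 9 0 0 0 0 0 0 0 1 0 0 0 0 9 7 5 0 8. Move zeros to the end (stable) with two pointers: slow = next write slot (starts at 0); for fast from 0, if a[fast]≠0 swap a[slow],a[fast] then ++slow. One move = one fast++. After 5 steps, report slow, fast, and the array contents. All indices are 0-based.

slow=0 fast=0: a[fast]=0, fast++
slow=0 fast=1: a[fast]=9≠0 swap→a[0]=9, slow++,fast++
slow=1 fast=2: a[fast]=0, fast++
slow=1 fast=3: a[fast]=0, fast++
slow=1 fast=4: a[fast]=0, fast++

slow=1, fast=5, a=[9, 0, 0, 0, 0, 0, 0, 0, 0, 1, 0, 0, 0, 0, 9, 7, 5, 0, 8]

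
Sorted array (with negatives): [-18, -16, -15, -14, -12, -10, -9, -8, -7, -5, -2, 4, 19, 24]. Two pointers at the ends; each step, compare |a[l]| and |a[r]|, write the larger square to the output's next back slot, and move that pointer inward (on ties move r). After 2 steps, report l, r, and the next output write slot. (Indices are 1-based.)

l=1, r=12, next write slot=12

[1,14] |-18|<=|24| out[14]=576 → r--
[1,13] |-18|<=|19| out[13]=361 → r--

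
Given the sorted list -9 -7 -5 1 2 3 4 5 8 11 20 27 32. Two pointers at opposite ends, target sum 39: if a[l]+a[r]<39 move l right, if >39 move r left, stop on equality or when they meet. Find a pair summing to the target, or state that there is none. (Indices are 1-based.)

no pair

[1,13] -9+32=23 <39 → l++
[2,13] -7+32=25 <39 → l++
[3,13] -5+32=27 <39 → l++
[4,13] 1+32=33 <39 → l++
[5,13] 2+32=34 <39 → l++
[6,13] 3+32=35 <39 → l++
[7,13] 4+32=36 <39 → l++
[8,13] 5+32=37 <39 → l++
[9,13] 8+32=40 >39 → r--
[9,12] 8+27=35 <39 → l++
[10,12] 11+27=38 <39 → l++
[11,12] 20+27=47 >39 → r--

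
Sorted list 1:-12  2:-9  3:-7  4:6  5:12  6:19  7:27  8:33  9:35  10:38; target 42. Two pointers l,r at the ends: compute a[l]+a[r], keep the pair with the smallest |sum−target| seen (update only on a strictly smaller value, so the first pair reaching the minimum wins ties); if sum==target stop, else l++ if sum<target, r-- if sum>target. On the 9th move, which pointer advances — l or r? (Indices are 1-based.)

r

l=1 r=10: -12+38=26 d=16 *, l++
l=2 r=10: -9+38=29 d=13 *, l++
l=3 r=10: -7+38=31 d=11 *, l++
l=4 r=10: 6+38=44 d=2 *, r--
l=4 r=9: 6+35=41 d=1 *, l++
l=5 r=9: 12+35=47 d=5, r--
l=5 r=8: 12+33=45 d=3, r--
l=5 r=7: 12+27=39 d=3, l++
l=6 r=7: 19+27=46 d=4, r--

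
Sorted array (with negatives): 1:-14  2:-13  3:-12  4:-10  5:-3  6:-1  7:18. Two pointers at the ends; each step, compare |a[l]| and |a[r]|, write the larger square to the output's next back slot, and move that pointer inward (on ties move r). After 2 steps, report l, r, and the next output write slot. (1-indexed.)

l=2, r=6, next write slot=5

l=1 r=7: |-14|<=|18| out[7]=324, r--
l=1 r=6: |-14|>|-1| out[6]=196, l++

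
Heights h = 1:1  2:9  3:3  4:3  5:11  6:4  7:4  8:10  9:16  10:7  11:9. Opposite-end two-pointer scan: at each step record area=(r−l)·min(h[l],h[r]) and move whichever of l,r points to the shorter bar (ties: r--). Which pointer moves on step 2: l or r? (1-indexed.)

[1,11] min(1,9)*10=10 best=10 * → l++
[2,11] min(9,9)*9=81 best=81 * → r--

r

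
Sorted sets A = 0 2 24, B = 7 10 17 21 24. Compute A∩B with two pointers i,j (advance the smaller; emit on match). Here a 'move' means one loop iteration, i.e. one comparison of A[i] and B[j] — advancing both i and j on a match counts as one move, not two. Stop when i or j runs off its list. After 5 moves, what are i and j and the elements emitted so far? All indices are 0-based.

[i=0,j=0] 0<7 → i++
[i=1,j=0] 2<7 → i++
[i=2,j=0] 24>7 → j++
[i=2,j=1] 24>10 → j++
[i=2,j=2] 24>17 → j++

i=2, j=3, emitted=[]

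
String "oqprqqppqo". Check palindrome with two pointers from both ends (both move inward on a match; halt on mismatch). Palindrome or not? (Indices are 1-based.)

not a palindrome (mismatch at 4,7)

[1,10] 'o'=='o' → l++,r--
[2,9] 'q'=='q' → l++,r--
[3,8] 'p'=='p' → l++,r--
[4,7] 'r'!='p' → stop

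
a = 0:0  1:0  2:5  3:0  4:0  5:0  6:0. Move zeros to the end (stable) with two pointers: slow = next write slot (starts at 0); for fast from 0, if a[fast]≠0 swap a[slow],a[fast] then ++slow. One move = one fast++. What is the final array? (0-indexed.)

(s=0,f=0) a[fast]=0 → fast++
(s=0,f=1) a[fast]=0 → fast++
(s=0,f=2) a[fast]=5≠0 swap→a[0]=5 → slow++,fast++
(s=1,f=3) a[fast]=0 → fast++
(s=1,f=4) a[fast]=0 → fast++
(s=1,f=5) a[fast]=0 → fast++
(s=1,f=6) a[fast]=0 → fast++

[5, 0, 0, 0, 0, 0, 0]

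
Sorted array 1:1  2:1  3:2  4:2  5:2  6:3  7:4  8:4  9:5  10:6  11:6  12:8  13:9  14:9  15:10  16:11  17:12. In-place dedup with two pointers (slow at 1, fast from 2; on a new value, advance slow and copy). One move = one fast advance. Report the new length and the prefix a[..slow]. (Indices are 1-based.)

length 11; prefix = [1, 2, 3, 4, 5, 6, 8, 9, 10, 11, 12]

slow=1 fast=2: a[fast]=1=a[slow] dup, fast++
slow=1 fast=3: a[fast]=2≠a[slow]=1 write a[2]=2, slow++,fast++
slow=2 fast=4: a[fast]=2=a[slow] dup, fast++
slow=2 fast=5: a[fast]=2=a[slow] dup, fast++
slow=2 fast=6: a[fast]=3≠a[slow]=2 write a[3]=3, slow++,fast++
slow=3 fast=7: a[fast]=4≠a[slow]=3 write a[4]=4, slow++,fast++
slow=4 fast=8: a[fast]=4=a[slow] dup, fast++
slow=4 fast=9: a[fast]=5≠a[slow]=4 write a[5]=5, slow++,fast++
slow=5 fast=10: a[fast]=6≠a[slow]=5 write a[6]=6, slow++,fast++
slow=6 fast=11: a[fast]=6=a[slow] dup, fast++
slow=6 fast=12: a[fast]=8≠a[slow]=6 write a[7]=8, slow++,fast++
slow=7 fast=13: a[fast]=9≠a[slow]=8 write a[8]=9, slow++,fast++
slow=8 fast=14: a[fast]=9=a[slow] dup, fast++
slow=8 fast=15: a[fast]=10≠a[slow]=9 write a[9]=10, slow++,fast++
slow=9 fast=16: a[fast]=11≠a[slow]=10 write a[10]=11, slow++,fast++
slow=10 fast=17: a[fast]=12≠a[slow]=11 write a[11]=12, slow++,fast++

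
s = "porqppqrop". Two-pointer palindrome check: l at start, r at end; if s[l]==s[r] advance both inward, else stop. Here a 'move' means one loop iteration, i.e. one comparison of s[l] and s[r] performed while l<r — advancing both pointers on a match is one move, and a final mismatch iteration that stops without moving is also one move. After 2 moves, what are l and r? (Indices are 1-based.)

l=3, r=8

[1,10] 'p'=='p' → l++,r--
[2,9] 'o'=='o' → l++,r--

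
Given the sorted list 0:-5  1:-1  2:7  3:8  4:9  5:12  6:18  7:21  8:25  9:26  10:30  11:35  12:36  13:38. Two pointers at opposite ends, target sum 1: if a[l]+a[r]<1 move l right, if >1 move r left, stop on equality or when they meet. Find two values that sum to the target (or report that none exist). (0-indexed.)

no pair

l=0 r=13: -5+38=33 >1, r--
l=0 r=12: -5+36=31 >1, r--
l=0 r=11: -5+35=30 >1, r--
l=0 r=10: -5+30=25 >1, r--
l=0 r=9: -5+26=21 >1, r--
l=0 r=8: -5+25=20 >1, r--
l=0 r=7: -5+21=16 >1, r--
l=0 r=6: -5+18=13 >1, r--
l=0 r=5: -5+12=7 >1, r--
l=0 r=4: -5+9=4 >1, r--
l=0 r=3: -5+8=3 >1, r--
l=0 r=2: -5+7=2 >1, r--
l=0 r=1: -5+-1=-6 <1, l++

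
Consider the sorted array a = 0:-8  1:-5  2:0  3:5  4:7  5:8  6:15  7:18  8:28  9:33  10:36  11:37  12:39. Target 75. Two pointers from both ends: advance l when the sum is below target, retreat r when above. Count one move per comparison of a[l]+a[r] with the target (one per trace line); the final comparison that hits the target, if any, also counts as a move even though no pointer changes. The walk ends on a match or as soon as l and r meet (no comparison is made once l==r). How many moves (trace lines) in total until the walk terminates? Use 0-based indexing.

[0,12] -8+39=31 <75 → l++
[1,12] -5+39=34 <75 → l++
[2,12] 0+39=39 <75 → l++
[3,12] 5+39=44 <75 → l++
[4,12] 7+39=46 <75 → l++
[5,12] 8+39=47 <75 → l++
[6,12] 15+39=54 <75 → l++
[7,12] 18+39=57 <75 → l++
[8,12] 28+39=67 <75 → l++
[9,12] 33+39=72 <75 → l++
[10,12] 36+39=75 → found

11 moves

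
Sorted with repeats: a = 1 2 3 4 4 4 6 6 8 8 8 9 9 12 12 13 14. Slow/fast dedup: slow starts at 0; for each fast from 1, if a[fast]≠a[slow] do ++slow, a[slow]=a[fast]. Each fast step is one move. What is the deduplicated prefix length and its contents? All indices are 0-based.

slow=0 fast=1: a[fast]=2≠a[slow]=1 write a[1]=2, slow++,fast++
slow=1 fast=2: a[fast]=3≠a[slow]=2 write a[2]=3, slow++,fast++
slow=2 fast=3: a[fast]=4≠a[slow]=3 write a[3]=4, slow++,fast++
slow=3 fast=4: a[fast]=4=a[slow] dup, fast++
slow=3 fast=5: a[fast]=4=a[slow] dup, fast++
slow=3 fast=6: a[fast]=6≠a[slow]=4 write a[4]=6, slow++,fast++
slow=4 fast=7: a[fast]=6=a[slow] dup, fast++
slow=4 fast=8: a[fast]=8≠a[slow]=6 write a[5]=8, slow++,fast++
slow=5 fast=9: a[fast]=8=a[slow] dup, fast++
slow=5 fast=10: a[fast]=8=a[slow] dup, fast++
slow=5 fast=11: a[fast]=9≠a[slow]=8 write a[6]=9, slow++,fast++
slow=6 fast=12: a[fast]=9=a[slow] dup, fast++
slow=6 fast=13: a[fast]=12≠a[slow]=9 write a[7]=12, slow++,fast++
slow=7 fast=14: a[fast]=12=a[slow] dup, fast++
slow=7 fast=15: a[fast]=13≠a[slow]=12 write a[8]=13, slow++,fast++
slow=8 fast=16: a[fast]=14≠a[slow]=13 write a[9]=14, slow++,fast++

length 10; prefix = [1, 2, 3, 4, 6, 8, 9, 12, 13, 14]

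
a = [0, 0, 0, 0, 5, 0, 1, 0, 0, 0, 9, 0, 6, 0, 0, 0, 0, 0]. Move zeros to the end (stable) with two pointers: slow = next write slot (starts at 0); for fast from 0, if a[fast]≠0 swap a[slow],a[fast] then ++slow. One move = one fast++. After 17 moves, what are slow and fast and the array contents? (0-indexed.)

(s=0,f=0) a[fast]=0 → fast++
(s=0,f=1) a[fast]=0 → fast++
(s=0,f=2) a[fast]=0 → fast++
(s=0,f=3) a[fast]=0 → fast++
(s=0,f=4) a[fast]=5≠0 swap→a[0]=5 → slow++,fast++
(s=1,f=5) a[fast]=0 → fast++
(s=1,f=6) a[fast]=1≠0 swap→a[1]=1 → slow++,fast++
(s=2,f=7) a[fast]=0 → fast++
(s=2,f=8) a[fast]=0 → fast++
(s=2,f=9) a[fast]=0 → fast++
(s=2,f=10) a[fast]=9≠0 swap→a[2]=9 → slow++,fast++
(s=3,f=11) a[fast]=0 → fast++
(s=3,f=12) a[fast]=6≠0 swap→a[3]=6 → slow++,fast++
(s=4,f=13) a[fast]=0 → fast++
(s=4,f=14) a[fast]=0 → fast++
(s=4,f=15) a[fast]=0 → fast++
(s=4,f=16) a[fast]=0 → fast++

slow=4, fast=17, a=[5, 1, 9, 6, 0, 0, 0, 0, 0, 0, 0, 0, 0, 0, 0, 0, 0, 0]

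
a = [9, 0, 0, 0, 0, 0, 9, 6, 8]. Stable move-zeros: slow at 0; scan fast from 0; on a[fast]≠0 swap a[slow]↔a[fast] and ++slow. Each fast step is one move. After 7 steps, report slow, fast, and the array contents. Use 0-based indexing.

slow=2, fast=7, a=[9, 9, 0, 0, 0, 0, 0, 6, 8]

slow=0 fast=0: a[fast]=9≠0 swap→a[0]=9, slow++,fast++
slow=1 fast=1: a[fast]=0, fast++
slow=1 fast=2: a[fast]=0, fast++
slow=1 fast=3: a[fast]=0, fast++
slow=1 fast=4: a[fast]=0, fast++
slow=1 fast=5: a[fast]=0, fast++
slow=1 fast=6: a[fast]=9≠0 swap→a[1]=9, slow++,fast++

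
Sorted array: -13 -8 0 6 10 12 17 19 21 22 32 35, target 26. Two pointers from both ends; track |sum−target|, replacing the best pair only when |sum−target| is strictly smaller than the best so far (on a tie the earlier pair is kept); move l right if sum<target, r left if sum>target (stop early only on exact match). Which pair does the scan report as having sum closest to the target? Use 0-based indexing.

l=0 r=11: -13+35=22 d=4 *, l++
l=1 r=11: -8+35=27 d=1 *, r--
l=1 r=10: -8+32=24 d=2, l++
l=2 r=10: 0+32=32 d=6, r--
l=2 r=9: 0+22=22 d=4, l++
l=3 r=9: 6+22=28 d=2, r--
l=3 r=8: 6+21=27 d=1, r--
l=3 r=7: 6+19=25 d=1, l++
l=4 r=7: 10+19=29 d=3, r--
l=4 r=6: 10+17=27 d=1, r--
l=4 r=5: 10+12=22 d=4, l++

pair (-8, 35) with sum 27 (|Δ|=1)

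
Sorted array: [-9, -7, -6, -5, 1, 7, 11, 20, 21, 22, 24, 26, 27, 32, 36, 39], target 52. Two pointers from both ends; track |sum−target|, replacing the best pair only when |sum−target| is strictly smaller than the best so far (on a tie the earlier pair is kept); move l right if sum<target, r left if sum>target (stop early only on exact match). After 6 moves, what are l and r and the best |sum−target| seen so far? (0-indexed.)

l=6, r=15, best |Δ|=6

l=0 r=15: -9+39=30 d=22 *, l++
l=1 r=15: -7+39=32 d=20 *, l++
l=2 r=15: -6+39=33 d=19 *, l++
l=3 r=15: -5+39=34 d=18 *, l++
l=4 r=15: 1+39=40 d=12 *, l++
l=5 r=15: 7+39=46 d=6 *, l++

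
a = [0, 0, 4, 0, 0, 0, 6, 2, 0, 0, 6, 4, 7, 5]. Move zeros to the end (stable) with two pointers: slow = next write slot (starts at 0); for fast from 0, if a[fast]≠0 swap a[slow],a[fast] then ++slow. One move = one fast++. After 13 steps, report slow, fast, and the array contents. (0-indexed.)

slow=6, fast=13, a=[4, 6, 2, 6, 4, 7, 0, 0, 0, 0, 0, 0, 0, 5]

(s=0,f=0) a[fast]=0 → fast++
(s=0,f=1) a[fast]=0 → fast++
(s=0,f=2) a[fast]=4≠0 swap→a[0]=4 → slow++,fast++
(s=1,f=3) a[fast]=0 → fast++
(s=1,f=4) a[fast]=0 → fast++
(s=1,f=5) a[fast]=0 → fast++
(s=1,f=6) a[fast]=6≠0 swap→a[1]=6 → slow++,fast++
(s=2,f=7) a[fast]=2≠0 swap→a[2]=2 → slow++,fast++
(s=3,f=8) a[fast]=0 → fast++
(s=3,f=9) a[fast]=0 → fast++
(s=3,f=10) a[fast]=6≠0 swap→a[3]=6 → slow++,fast++
(s=4,f=11) a[fast]=4≠0 swap→a[4]=4 → slow++,fast++
(s=5,f=12) a[fast]=7≠0 swap→a[5]=7 → slow++,fast++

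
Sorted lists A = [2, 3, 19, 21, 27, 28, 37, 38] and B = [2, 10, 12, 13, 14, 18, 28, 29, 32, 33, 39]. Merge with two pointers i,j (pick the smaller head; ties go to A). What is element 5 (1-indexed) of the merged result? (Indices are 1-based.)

merged[5] = 12

i=1 j=1: A[i]=2<=B[j]=2 take 2, i++
i=2 j=1: A[i]=3>B[j]=2 take 2, j++
i=2 j=2: A[i]=3<=B[j]=10 take 3, i++
i=3 j=2: A[i]=19>B[j]=10 take 10, j++
i=3 j=3: A[i]=19>B[j]=12 take 12, j++
i=3 j=4: A[i]=19>B[j]=13 take 13, j++
i=3 j=5: A[i]=19>B[j]=14 take 14, j++
i=3 j=6: A[i]=19>B[j]=18 take 18, j++
i=3 j=7: A[i]=19<=B[j]=28 take 19, i++
i=4 j=7: A[i]=21<=B[j]=28 take 21, i++
i=5 j=7: A[i]=27<=B[j]=28 take 27, i++
i=6 j=7: A[i]=28<=B[j]=28 take 28, i++
i=7 j=7: A[i]=37>B[j]=28 take 28, j++
i=7 j=8: A[i]=37>B[j]=29 take 29, j++
i=7 j=9: A[i]=37>B[j]=32 take 32, j++
i=7 j=10: A[i]=37>B[j]=33 take 33, j++
i=7 j=11: A[i]=37<=B[j]=39 take 37, i++
i=8 j=11: A[i]=38<=B[j]=39 take 38, i++
i=9 j=11: A done, take B[j]=39, j++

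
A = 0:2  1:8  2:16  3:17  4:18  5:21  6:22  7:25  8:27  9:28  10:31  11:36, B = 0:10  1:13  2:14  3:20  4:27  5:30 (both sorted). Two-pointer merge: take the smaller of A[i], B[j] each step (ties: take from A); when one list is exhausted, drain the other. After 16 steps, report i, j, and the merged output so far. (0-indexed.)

i=10, j=6, merged so far=[2, 8, 10, 13, 14, 16, 17, 18, 20, 21, 22, 25, 27, 27, 28, 30]

i=0 j=0: A[i]=2<=B[j]=10 take 2, i++
i=1 j=0: A[i]=8<=B[j]=10 take 8, i++
i=2 j=0: A[i]=16>B[j]=10 take 10, j++
i=2 j=1: A[i]=16>B[j]=13 take 13, j++
i=2 j=2: A[i]=16>B[j]=14 take 14, j++
i=2 j=3: A[i]=16<=B[j]=20 take 16, i++
i=3 j=3: A[i]=17<=B[j]=20 take 17, i++
i=4 j=3: A[i]=18<=B[j]=20 take 18, i++
i=5 j=3: A[i]=21>B[j]=20 take 20, j++
i=5 j=4: A[i]=21<=B[j]=27 take 21, i++
i=6 j=4: A[i]=22<=B[j]=27 take 22, i++
i=7 j=4: A[i]=25<=B[j]=27 take 25, i++
i=8 j=4: A[i]=27<=B[j]=27 take 27, i++
i=9 j=4: A[i]=28>B[j]=27 take 27, j++
i=9 j=5: A[i]=28<=B[j]=30 take 28, i++
i=10 j=5: A[i]=31>B[j]=30 take 30, j++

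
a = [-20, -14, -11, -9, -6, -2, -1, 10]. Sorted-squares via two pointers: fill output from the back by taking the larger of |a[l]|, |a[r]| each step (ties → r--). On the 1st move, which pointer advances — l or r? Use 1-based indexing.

l

l=1 r=8: |-20|>|10| out[8]=400, l++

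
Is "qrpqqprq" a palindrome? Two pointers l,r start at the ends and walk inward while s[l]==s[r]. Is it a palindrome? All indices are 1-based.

l=1 r=8: 'q'=='q', l++,r--
l=2 r=7: 'r'=='r', l++,r--
l=3 r=6: 'p'=='p', l++,r--
l=4 r=5: 'q'=='q', l++,r--

palindrome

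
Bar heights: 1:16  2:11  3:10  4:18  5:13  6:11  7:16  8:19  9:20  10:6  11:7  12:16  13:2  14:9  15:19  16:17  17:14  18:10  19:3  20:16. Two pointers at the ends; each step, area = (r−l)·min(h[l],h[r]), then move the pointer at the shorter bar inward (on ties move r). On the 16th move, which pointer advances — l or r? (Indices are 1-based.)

r

[1,20] min(16,16)*19=304 best=304 * → r--
[1,19] min(16,3)*18=54 best=304 → r--
[1,18] min(16,10)*17=170 best=304 → r--
[1,17] min(16,14)*16=224 best=304 → r--
[1,16] min(16,17)*15=240 best=304 → l++
[2,16] min(11,17)*14=154 best=304 → l++
[3,16] min(10,17)*13=130 best=304 → l++
[4,16] min(18,17)*12=204 best=304 → r--
[4,15] min(18,19)*11=198 best=304 → l++
[5,15] min(13,19)*10=130 best=304 → l++
[6,15] min(11,19)*9=99 best=304 → l++
[7,15] min(16,19)*8=128 best=304 → l++
[8,15] min(19,19)*7=133 best=304 → r--
[8,14] min(19,9)*6=54 best=304 → r--
[8,13] min(19,2)*5=10 best=304 → r--
[8,12] min(19,16)*4=64 best=304 → r--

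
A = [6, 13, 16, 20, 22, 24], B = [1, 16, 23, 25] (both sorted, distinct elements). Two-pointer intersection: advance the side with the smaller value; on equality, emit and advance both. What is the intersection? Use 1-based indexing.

intersection = [16]

[i=1,j=1] 6>1 → j++
[i=1,j=2] 6<16 → i++
[i=2,j=2] 13<16 → i++
[i=3,j=2] 16==16 emit → i++,j++
[i=4,j=3] 20<23 → i++
[i=5,j=3] 22<23 → i++
[i=6,j=3] 24>23 → j++
[i=6,j=4] 24<25 → i++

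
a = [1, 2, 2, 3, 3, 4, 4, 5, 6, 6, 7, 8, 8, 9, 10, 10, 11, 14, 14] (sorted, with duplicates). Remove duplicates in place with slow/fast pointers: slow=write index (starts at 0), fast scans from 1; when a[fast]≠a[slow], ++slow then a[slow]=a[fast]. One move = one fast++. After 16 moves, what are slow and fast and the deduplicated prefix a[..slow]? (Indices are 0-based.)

slow=10, fast=17, prefix=[1, 2, 3, 4, 5, 6, 7, 8, 9, 10, 11]

slow=0 fast=1: a[fast]=2≠a[slow]=1 write a[1]=2, slow++,fast++
slow=1 fast=2: a[fast]=2=a[slow] dup, fast++
slow=1 fast=3: a[fast]=3≠a[slow]=2 write a[2]=3, slow++,fast++
slow=2 fast=4: a[fast]=3=a[slow] dup, fast++
slow=2 fast=5: a[fast]=4≠a[slow]=3 write a[3]=4, slow++,fast++
slow=3 fast=6: a[fast]=4=a[slow] dup, fast++
slow=3 fast=7: a[fast]=5≠a[slow]=4 write a[4]=5, slow++,fast++
slow=4 fast=8: a[fast]=6≠a[slow]=5 write a[5]=6, slow++,fast++
slow=5 fast=9: a[fast]=6=a[slow] dup, fast++
slow=5 fast=10: a[fast]=7≠a[slow]=6 write a[6]=7, slow++,fast++
slow=6 fast=11: a[fast]=8≠a[slow]=7 write a[7]=8, slow++,fast++
slow=7 fast=12: a[fast]=8=a[slow] dup, fast++
slow=7 fast=13: a[fast]=9≠a[slow]=8 write a[8]=9, slow++,fast++
slow=8 fast=14: a[fast]=10≠a[slow]=9 write a[9]=10, slow++,fast++
slow=9 fast=15: a[fast]=10=a[slow] dup, fast++
slow=9 fast=16: a[fast]=11≠a[slow]=10 write a[10]=11, slow++,fast++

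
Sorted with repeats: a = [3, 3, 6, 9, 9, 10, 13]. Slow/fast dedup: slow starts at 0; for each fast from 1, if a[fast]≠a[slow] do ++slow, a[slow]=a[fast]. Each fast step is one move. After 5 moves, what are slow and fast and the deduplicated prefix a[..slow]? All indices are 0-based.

slow=0 fast=1: a[fast]=3=a[slow] dup, fast++
slow=0 fast=2: a[fast]=6≠a[slow]=3 write a[1]=6, slow++,fast++
slow=1 fast=3: a[fast]=9≠a[slow]=6 write a[2]=9, slow++,fast++
slow=2 fast=4: a[fast]=9=a[slow] dup, fast++
slow=2 fast=5: a[fast]=10≠a[slow]=9 write a[3]=10, slow++,fast++

slow=3, fast=6, prefix=[3, 6, 9, 10]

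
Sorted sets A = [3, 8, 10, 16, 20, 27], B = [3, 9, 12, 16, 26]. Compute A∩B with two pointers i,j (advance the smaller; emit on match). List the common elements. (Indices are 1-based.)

intersection = [3, 16]

[i=1,j=1] 3==3 emit → i++,j++
[i=2,j=2] 8<9 → i++
[i=3,j=2] 10>9 → j++
[i=3,j=3] 10<12 → i++
[i=4,j=3] 16>12 → j++
[i=4,j=4] 16==16 emit → i++,j++
[i=5,j=5] 20<26 → i++
[i=6,j=5] 27>26 → j++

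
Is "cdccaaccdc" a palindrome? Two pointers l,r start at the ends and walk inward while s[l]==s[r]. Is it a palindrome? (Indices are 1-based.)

palindrome

l=1 r=10: 'c'=='c', l++,r--
l=2 r=9: 'd'=='d', l++,r--
l=3 r=8: 'c'=='c', l++,r--
l=4 r=7: 'c'=='c', l++,r--
l=5 r=6: 'a'=='a', l++,r--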